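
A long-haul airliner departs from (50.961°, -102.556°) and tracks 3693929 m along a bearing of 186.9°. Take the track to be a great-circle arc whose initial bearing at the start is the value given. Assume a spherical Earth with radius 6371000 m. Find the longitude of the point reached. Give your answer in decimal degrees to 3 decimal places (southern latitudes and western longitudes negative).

Angular distance δ = d/R = 3693929 / 6371000 = 0.579804 rad.
Start latitude φ₁ = 0.889437 rad; initial bearing θ = 3.262020 rad.
Destination latitude: φ₂ = arcsin( sin φ₁ cos δ + cos φ₁ sin δ cos θ ) = arcsin(0.307209) = 17.891°.
For the longitude increment, Δλ = atan2( sin θ sin δ cos φ₁, cos δ − sin φ₁ sin φ₂ ) = atan2(-0.041455, 0.597956) = -3.966°.
λ₂ = -102.556° + -3.966° = -106.522°.

longitude -106.522°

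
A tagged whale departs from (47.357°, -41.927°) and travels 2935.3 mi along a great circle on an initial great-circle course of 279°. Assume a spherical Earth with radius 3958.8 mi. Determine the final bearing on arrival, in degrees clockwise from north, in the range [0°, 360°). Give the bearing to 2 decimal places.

final bearing 237.97°

Angular distance δ = d/R = 2935.3 / 3958.8 = 0.741462 rad.
Converting: φ₁ = 0.826536 rad, θ = 4.869469 rad.
sin φ₂ = sin φ₁ cos δ + cos φ₁ sin δ cos θ = (0.735589)(0.737482) + (0.677428)(0.675367)(0.156434) = 0.614054
φ₂ = asin(0.614054) = 0.661187 rad = 37.883°.
Δλ = atan2( sin θ sin δ cos φ₁ , cos δ − sin φ₁ sin φ₂ ) = atan2(-0.451880, 0.285790) = -1.006859 rad = -57.689°.
λ₂ = -41.927° + -57.689° = -99.616°.
The forward bearing on arrival equals the back-azimuth from the destination plus 180°.
Back-azimuth from P₂ (37.88°, -99.62°) to P₁ (47.36°, -41.93°), with Δλ' = λ₁ − λ₂ = 57.69°: atan2( sin Δλ' cos φ₁ , cos φ₂ sin φ₁ − sin φ₂ cos φ₁ cos Δλ' ) = 57.97°.
Final bearing = (57.97° + 180°) mod 360° = 237.97°.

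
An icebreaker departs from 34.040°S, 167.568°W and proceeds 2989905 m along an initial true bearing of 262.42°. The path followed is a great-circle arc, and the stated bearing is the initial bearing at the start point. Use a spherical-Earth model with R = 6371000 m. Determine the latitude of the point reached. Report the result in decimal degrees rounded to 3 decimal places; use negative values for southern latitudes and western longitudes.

latitude -33.277°

δ = 2989905/6371000 = 0.469299 rad (26.8889°).
Converting: φ₁ = -0.594110 rad, θ = 4.580093 rad.
sin φ₂ = sin φ₁ cos δ + cos φ₁ sin δ cos θ = (-0.559772)(0.891885) + (0.828647)(0.452261)(-0.131910) = -0.548687
φ₂ = asin(-0.548687) = -0.580794 rad = -33.277°.
Then Δλ = atan2(-0.371490, 0.584746) = -0.565973 rad, from sin θ sin δ cos φ₁ over cos δ − sin φ₁ sin φ₂.
λ₂ = -167.568° + -32.428° = -199.996°, normalized to (−180°, 180°] → 160.004°.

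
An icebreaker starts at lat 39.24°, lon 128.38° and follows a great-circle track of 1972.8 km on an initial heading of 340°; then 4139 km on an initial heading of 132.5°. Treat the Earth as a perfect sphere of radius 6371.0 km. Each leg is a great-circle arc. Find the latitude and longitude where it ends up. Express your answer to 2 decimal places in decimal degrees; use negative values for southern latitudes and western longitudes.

latitude 25.15°, longitude 147.29°

Apply the spherical direct solution leg by leg, carrying full precision between legs.
Leg 1: from (39.24°, 128.38°), δ = 1972.8/6371 = 0.309653 rad, θ = 340° → φ = 55.51°, λ = 117.77°.
Leg 2: from (55.51°, 117.77°), δ = 4139/6371 = 0.649663 rad, θ = 132.5° → φ = 25.15°, λ = 147.29°.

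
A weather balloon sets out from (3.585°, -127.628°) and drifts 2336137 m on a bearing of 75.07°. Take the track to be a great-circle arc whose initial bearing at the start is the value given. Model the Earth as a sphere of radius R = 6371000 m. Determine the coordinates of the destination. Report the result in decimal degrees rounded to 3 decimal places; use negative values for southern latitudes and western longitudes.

latitude 8.659°, longitude -107.115°

Central angle δ = d/R = 0.366683 rad.
Converting: φ₁ = 0.062570 rad, θ = 1.310219 rad.
Applying the spherical law of cosines for sides, sin φ₂ = sin φ₁ cos δ + cos φ₁ sin δ cos θ = 0.150561, so φ₂ = 8.659°.
Δλ = atan2( sin θ sin δ cos φ₁ , cos δ − sin φ₁ sin φ₂ ) = atan2(0.345740, 0.924107) = 0.358011 rad = 20.513°.
λ₂ = λ₁ + Δλ = -107.115°.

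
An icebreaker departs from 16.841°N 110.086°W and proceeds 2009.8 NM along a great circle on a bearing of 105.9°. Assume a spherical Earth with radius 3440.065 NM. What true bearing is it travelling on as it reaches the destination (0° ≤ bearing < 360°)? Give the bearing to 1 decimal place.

final bearing 112.4°

Angular distance δ = d/R = 2009.8 / 3440.065 = 0.584233 rad.
Converting: φ₁ = 0.293931 rad, θ = 1.848304 rad.
Destination latitude: φ₂ = arcsin( sin φ₁ cos δ + cos φ₁ sin δ cos θ ) = arcsin(0.097039) = 5.569°.
For the longitude increment, Δλ = atan2( sin θ sin δ cos φ₁, cos δ − sin φ₁ sin φ₂ ) = atan2(0.507708, 0.806022) = 32.207°.
λ₂ = -110.086° + 32.207° = -77.879°.
The forward bearing on arrival equals the back-azimuth from the destination plus 180°.
Back-azimuth from P₂ (5.6°, -77.9°) to P₁ (16.8°, -110.1°), with Δλ' = λ₁ − λ₂ = -32.2°: atan2( sin Δλ' cos φ₁ , cos φ₂ sin φ₁ − sin φ₂ cos φ₁ cos Δλ' ) = 292.4°.
Final bearing = (292.4° + 180°) mod 360° = 112.4°.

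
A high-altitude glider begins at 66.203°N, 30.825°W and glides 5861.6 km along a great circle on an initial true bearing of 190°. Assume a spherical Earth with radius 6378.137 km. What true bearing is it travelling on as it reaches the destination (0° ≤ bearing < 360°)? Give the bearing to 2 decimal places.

δ = 5861.6/6378.137 = 0.919014 rad (52.6556°).
Start latitude φ₁ = 1.155460 rad; initial bearing θ = 3.316126 rad.
sin φ₂ = sin φ₁ cos δ + cos φ₁ sin δ cos θ = (0.914981)(0.606604) + (0.403497)(0.795004)(-0.984808) = 0.239122
φ₂ = asin(0.239122) = 0.241462 rad = 13.835°.
Δλ = atan2( sin θ sin δ cos φ₁ , cos δ − sin φ₁ sin φ₂ ) = atan2(-0.055703, 0.387812) = -0.142659 rad = -8.174°.
λ₂ = λ₁ + Δλ = -38.999°.
The forward bearing on arrival equals the back-azimuth from the destination plus 180°.
Back-azimuth from P₂ (13.83°, -39.00°) to P₁ (66.20°, -30.82°), with Δλ' = λ₁ − λ₂ = 8.17°: atan2( sin Δλ' cos φ₁ , cos φ₂ sin φ₁ − sin φ₂ cos φ₁ cos Δλ' ) = 4.14°.
Final bearing = (4.14° + 180°) mod 360° = 184.14°.

final bearing 184.14°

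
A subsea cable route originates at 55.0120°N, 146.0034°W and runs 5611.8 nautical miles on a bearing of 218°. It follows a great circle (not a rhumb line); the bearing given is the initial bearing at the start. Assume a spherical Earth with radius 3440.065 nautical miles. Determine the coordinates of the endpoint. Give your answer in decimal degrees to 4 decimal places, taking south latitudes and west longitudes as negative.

Central angle δ = d/R = 1.631306 rad.
Start latitude φ₁ = 0.960141 rad; initial bearing θ = 3.804818 rad.
Destination latitude: φ₂ = arcsin( sin φ₁ cos δ + cos φ₁ sin δ cos θ ) = arcsin(-0.500566) = -30.0375°.
Δλ = atan2( sin θ sin δ cos φ₁ , cos δ − sin φ₁ sin φ₂ ) = atan2(-0.352377, 0.349627) = -0.789316 rad = -45.2245°.
λ₂ = -146.0034° + -45.2245° = -191.2279°, normalized to (−180°, 180°] → 168.7721°.

latitude -30.0375°, longitude 168.7721°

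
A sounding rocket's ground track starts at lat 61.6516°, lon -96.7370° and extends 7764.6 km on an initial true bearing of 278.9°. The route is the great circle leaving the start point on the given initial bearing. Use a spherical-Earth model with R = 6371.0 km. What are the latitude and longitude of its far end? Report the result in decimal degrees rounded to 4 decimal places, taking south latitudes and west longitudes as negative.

latitude 21.8656°, longitude 175.4817°

Central angle δ = d/R = 1.218741 rad.
Start latitude φ₁ = 1.076023 rad; initial bearing θ = 4.867723 rad.
Destination latitude: φ₂ = arcsin( sin φ₁ cos δ + cos φ₁ sin δ cos θ ) = arcsin(0.372430) = 21.8656°.
Δλ = atan2( sin θ sin δ cos φ₁ , cos δ − sin φ₁ sin φ₂ ) = atan2(-0.440342, 0.017060) = -1.532072 rad = -87.7813°.
λ₂ = -96.7370° + -87.7813° = -184.5183°, normalized to (−180°, 180°] → 175.4817°.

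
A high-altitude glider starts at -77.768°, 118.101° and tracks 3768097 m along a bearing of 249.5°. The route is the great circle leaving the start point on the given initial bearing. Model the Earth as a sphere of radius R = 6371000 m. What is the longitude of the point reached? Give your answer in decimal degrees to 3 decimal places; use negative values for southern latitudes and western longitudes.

Angular distance δ = d/R = 3768097 / 6371000 = 0.591445 rad.
Converting: φ₁ = -1.357308 rad, θ = 4.354596 rad.
Applying the spherical law of cosines for sides, sin φ₂ = sin φ₁ cos δ + cos φ₁ sin δ cos θ = -0.852660, so φ₂ = -58.502°.
Then Δλ = atan2(-0.110650, -0.003167) = -1.599410 rad, from sin θ sin δ cos φ₁ over cos δ − sin φ₁ sin φ₂.
λ₂ = 118.101° + -91.639° = 26.462°.

longitude 26.462°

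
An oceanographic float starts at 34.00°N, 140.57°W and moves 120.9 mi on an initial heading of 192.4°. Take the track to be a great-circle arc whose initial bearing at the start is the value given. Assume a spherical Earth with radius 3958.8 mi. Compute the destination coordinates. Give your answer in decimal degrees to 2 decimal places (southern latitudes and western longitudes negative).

The arc subtends δ = 120.9/3958.8 = 0.030540 rad at the centre.
With φ₁ = 34.00° = 0.593412 rad and θ = 192.4° = 3.358013 rad:
Applying the spherical law of cosines for sides, sin φ₂ = sin φ₁ cos δ + cos φ₁ sin δ cos θ = 0.534208, so φ₂ = 32.29°.
For the longitude increment, Δλ = atan2( sin θ sin δ cos φ₁, cos δ − sin φ₁ sin φ₂ ) = atan2(-0.005436, 0.700808) = -0.44°.
Hence λ₂ = -140.57° + -0.44° = -141.01°.

latitude 32.29°, longitude -141.01°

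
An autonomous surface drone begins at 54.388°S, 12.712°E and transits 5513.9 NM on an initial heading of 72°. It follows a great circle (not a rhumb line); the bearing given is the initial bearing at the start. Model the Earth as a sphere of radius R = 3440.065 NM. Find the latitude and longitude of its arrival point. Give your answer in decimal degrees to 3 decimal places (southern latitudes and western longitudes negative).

Angular distance δ = d/R = 5513.9 / 3440.065 = 1.602848 rad.
Converting: φ₁ = -0.949250 rad, θ = 1.256637 rad.
Destination latitude: φ₂ = arcsin( sin φ₁ cos δ + cos φ₁ sin δ cos θ ) = arcsin(0.205899) = 11.882°.
Then Δλ = atan2(0.553509, 0.135345) = 1.330980 rad, from sin θ sin δ cos φ₁ over cos δ − sin φ₁ sin φ₂.
λ₂ = 12.712° + 76.260° = 88.972°.

latitude 11.882°, longitude 88.972°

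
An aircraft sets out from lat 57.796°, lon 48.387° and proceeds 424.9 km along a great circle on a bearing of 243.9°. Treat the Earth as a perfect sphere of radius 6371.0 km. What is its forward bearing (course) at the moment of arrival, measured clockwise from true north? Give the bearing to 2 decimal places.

final bearing 238.76°

δ = 424.9/6371 = 0.066693 rad (3.8212°).
Converting: φ₁ = 1.008730 rad, θ = 4.256858 rad.
Destination latitude: φ₂ = arcsin( sin φ₁ cos δ + cos φ₁ sin δ cos θ ) = arcsin(0.828650) = 55.960°.
For the longitude increment, Δλ = atan2( sin θ sin δ cos φ₁, cos δ − sin φ₁ sin φ₂ ) = atan2(-0.031895, 0.296610) = -6.138°.
λ₂ = 48.387° + -6.138° = 42.249°.
The forward bearing on arrival equals the back-azimuth from the destination plus 180°.
Back-azimuth from P₂ (55.96°, 42.25°) to P₁ (57.80°, 48.39°), with Δλ' = λ₁ − λ₂ = 6.14°: atan2( sin Δλ' cos φ₁ , cos φ₂ sin φ₁ − sin φ₂ cos φ₁ cos Δλ' ) = 58.76°.
Final bearing = (58.76° + 180°) mod 360° = 238.76°.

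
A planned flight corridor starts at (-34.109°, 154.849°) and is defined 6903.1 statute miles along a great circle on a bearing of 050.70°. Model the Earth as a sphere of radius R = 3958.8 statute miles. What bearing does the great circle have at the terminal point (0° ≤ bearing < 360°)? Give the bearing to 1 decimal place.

Central angle δ = d/R = 1.743735 rad.
Start latitude φ₁ = -0.595314 rad; initial bearing θ = 0.884882 rad.
Applying the spherical law of cosines for sides, sin φ₂ = sin φ₁ cos δ + cos φ₁ sin δ cos θ = 0.613095, so φ₂ = 37.814°.
Δλ = atan2( sin θ sin δ cos φ₁ , cos δ − sin φ₁ sin φ₂ ) = atan2(0.631161, 0.171727) = 1.305146 rad = 74.779°.
λ₂ = 154.849° + 74.779° = 229.628°, normalized to (−180°, 180°] → -130.372°.
The forward bearing on arrival equals the back-azimuth from the destination plus 180°.
Back-azimuth from P₂ (37.8°, -130.4°) to P₁ (-34.1°, 154.8°), with Δλ' = λ₁ − λ₂ = 285.2°: atan2( sin Δλ' cos φ₁ , cos φ₂ sin φ₁ − sin φ₂ cos φ₁ cos Δλ' ) = 234.2°.
Final bearing = (234.2° + 180°) mod 360° = 54.2°.

final bearing 54.2°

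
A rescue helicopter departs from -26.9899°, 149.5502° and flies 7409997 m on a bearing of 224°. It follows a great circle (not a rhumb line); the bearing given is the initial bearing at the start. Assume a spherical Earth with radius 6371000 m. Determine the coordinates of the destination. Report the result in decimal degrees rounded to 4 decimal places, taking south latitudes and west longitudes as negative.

latitude -50.2106°, longitude 64.3569°

The arc subtends δ = 7409997/6371000 = 1.163082 rad at the centre.
With φ₁ = -26.9899° = -0.471063 rad and θ = 224° = 3.909538 rad:
Applying the spherical law of cosines for sides, sin φ₂ = sin φ₁ cos δ + cos φ₁ sin δ cos θ = -0.768402, so φ₂ = -50.2106°.
Then Δλ = atan2(-0.568261, 0.047785) = -1.486903 rad, from sin θ sin δ cos φ₁ over cos δ − sin φ₁ sin φ₂.
λ₂ = 149.5502° + -85.1933° = 64.3569°.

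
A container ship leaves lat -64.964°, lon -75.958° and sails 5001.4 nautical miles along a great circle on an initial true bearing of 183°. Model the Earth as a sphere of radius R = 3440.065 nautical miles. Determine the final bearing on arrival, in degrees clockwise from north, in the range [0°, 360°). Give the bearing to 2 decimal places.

final bearing 358.51°

δ = 5001.4/3440.065 = 1.453868 rad (83.3005°).
With φ₁ = -64.964° = -1.133836 rad and θ = 183° = 3.193953 rad:
Destination latitude: φ₂ = arcsin( sin φ₁ cos δ + cos φ₁ sin δ cos θ ) = arcsin(-0.525423) = -31.697°.
Δλ = atan2( sin θ sin δ cos φ₁ , cos δ − sin φ₁ sin φ₂ ) = atan2(-0.021997, -0.359393) = -3.080464 rad = -176.498°.
λ₂ = -75.958° + -176.498° = -252.456°, normalized to (−180°, 180°] → 107.544°.
The forward bearing on arrival equals the back-azimuth from the destination plus 180°.
Back-azimuth from P₂ (-31.70°, 107.54°) to P₁ (-64.96°, -75.96°), with Δλ' = λ₁ − λ₂ = -183.50°: atan2( sin Δλ' cos φ₁ , cos φ₂ sin φ₁ − sin φ₂ cos φ₁ cos Δλ' ) = 178.51°.
Final bearing = (178.51° + 180°) mod 360° = 358.51°.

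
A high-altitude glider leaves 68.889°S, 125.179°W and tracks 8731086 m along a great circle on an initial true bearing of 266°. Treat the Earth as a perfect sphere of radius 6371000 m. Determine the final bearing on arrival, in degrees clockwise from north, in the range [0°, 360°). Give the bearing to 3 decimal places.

final bearing 338.438°

δ = 8731086/6371000 = 1.370442 rad (78.5205°).
Converting: φ₁ = -1.202340 rad, θ = 4.642576 rad.
Applying the spherical law of cosines for sides, sin φ₂ = sin φ₁ cos δ + cos φ₁ sin δ cos θ = -0.210281, so φ₂ = -12.139°.
Then Δλ = atan2(-0.352111, 0.002848) = -1.562707 rad, from sin θ sin δ cos φ₁ over cos δ − sin φ₁ sin φ₂.
λ₂ = -125.179° + -89.537° = -214.716°, normalized to (−180°, 180°] → 145.284°.
The forward bearing on arrival equals the back-azimuth from the destination plus 180°.
Back-azimuth from P₂ (-12.139°, 145.284°) to P₁ (-68.889°, -125.179°), with Δλ' = λ₁ − λ₂ = -270.463°: atan2( sin Δλ' cos φ₁ , cos φ₂ sin φ₁ − sin φ₂ cos φ₁ cos Δλ' ) = 158.438°.
Final bearing = (158.438° + 180°) mod 360° = 338.438°.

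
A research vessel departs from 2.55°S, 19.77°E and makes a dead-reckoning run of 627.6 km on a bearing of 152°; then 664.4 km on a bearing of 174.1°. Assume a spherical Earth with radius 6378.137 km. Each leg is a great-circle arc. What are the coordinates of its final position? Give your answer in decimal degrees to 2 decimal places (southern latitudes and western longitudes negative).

Apply the spherical direct solution leg by leg, carrying full precision between legs.
Leg 1: from (-2.55°, 19.77°), δ = 627.6/6378.137 = 0.098399 rad, θ = 152° → φ = -7.52°, λ = 22.44°.
Leg 2: from (-7.52°, 22.44°), δ = 664.4/6378.137 = 0.104168 rad, θ = 174.1° → φ = -13.46°, λ = 23.07°.

latitude -13.46°, longitude 23.07°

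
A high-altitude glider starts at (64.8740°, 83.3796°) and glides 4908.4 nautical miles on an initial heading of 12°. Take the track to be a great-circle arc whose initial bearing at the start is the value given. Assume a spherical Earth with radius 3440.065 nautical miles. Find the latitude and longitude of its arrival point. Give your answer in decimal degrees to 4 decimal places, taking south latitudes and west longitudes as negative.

latitude 32.7467°, longitude -110.7811°

Angular distance δ = d/R = 4908.4 / 3440.065 = 1.426834 rad.
Converting: φ₁ = 1.132265 rad, θ = 0.209440 rad.
Destination latitude: φ₂ = arcsin( sin φ₁ cos δ + cos φ₁ sin δ cos θ ) = arcsin(0.540926) = 32.7467°.
Δλ = atan2( sin θ sin δ cos φ₁ , cos δ − sin φ₁ sin φ₂ ) = atan2(0.087368, -0.346275) = 2.894442 rad = 165.8393°.
λ₂ = 83.3796° + 165.8393° = 249.2189°, normalized to (−180°, 180°] → -110.7811°.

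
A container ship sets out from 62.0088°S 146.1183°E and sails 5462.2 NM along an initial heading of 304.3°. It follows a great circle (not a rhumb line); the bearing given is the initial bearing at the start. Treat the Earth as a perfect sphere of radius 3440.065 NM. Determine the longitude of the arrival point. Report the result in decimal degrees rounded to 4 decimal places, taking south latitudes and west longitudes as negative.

δ = 5462.2/3440.065 = 1.587819 rad (90.9753°).
With φ₁ = -62.0088° = -1.082258 rad and θ = 304.3° = 5.311037 rad:
Applying the spherical law of cosines for sides, sin φ₂ = sin φ₁ cos δ + cos φ₁ sin δ cos θ = 0.279475, so φ₂ = 16.2289°.
Then Δλ = atan2(-0.387661, 0.229760) = -1.035774 rad, from sin θ sin δ cos φ₁ over cos δ − sin φ₁ sin φ₂.
Hence λ₂ = 146.1183° + -59.3455° = 86.7728°.

longitude 86.7728°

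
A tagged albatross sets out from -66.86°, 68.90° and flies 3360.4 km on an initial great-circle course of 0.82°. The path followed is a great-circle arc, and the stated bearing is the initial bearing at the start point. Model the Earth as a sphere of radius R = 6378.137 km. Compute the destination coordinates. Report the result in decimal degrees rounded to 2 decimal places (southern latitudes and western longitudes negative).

δ = 3360.4/6378.137 = 0.526862 rad (30.1870°).
With φ₁ = -66.86° = -1.166927 rad and θ = 0.82° = 0.014312 rad:
Applying the spherical law of cosines for sides, sin φ₂ = sin φ₁ cos δ + cos φ₁ sin δ cos θ = -0.597268, so φ₂ = -36.67°.
For the longitude increment, Δλ = atan2( sin θ sin δ cos φ₁, cos δ − sin φ₁ sin φ₂ ) = atan2(0.002828, 0.315173) = 0.51°.
Hence λ₂ = 68.90° + 0.51° = 69.41°.

latitude -36.67°, longitude 69.41°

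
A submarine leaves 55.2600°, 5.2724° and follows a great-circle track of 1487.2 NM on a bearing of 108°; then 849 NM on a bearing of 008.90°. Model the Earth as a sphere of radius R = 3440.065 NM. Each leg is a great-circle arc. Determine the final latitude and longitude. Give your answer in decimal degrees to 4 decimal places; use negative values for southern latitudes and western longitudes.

Apply the spherical direct solution leg by leg, carrying full precision between legs.
Leg 1: from (55.2600°, 5.2724°), δ = 1487.2/3440.065 = 0.432317 rad, θ = 108° → φ = 42.2498°, λ = 37.8412°.
Leg 2: from (42.2498°, 37.8412°), δ = 849/3440.065 = 0.246798 rad, θ = 8.9° → φ = 56.1656°, λ = 41.7335°.

latitude 56.1656°, longitude 41.7335°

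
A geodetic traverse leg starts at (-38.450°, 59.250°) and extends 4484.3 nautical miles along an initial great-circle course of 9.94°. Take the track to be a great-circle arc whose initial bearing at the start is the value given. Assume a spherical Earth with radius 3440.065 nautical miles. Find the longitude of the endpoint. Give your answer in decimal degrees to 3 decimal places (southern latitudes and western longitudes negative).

Angular distance δ = d/R = 4484.3 / 3440.065 = 1.303551 rad.
Start latitude φ₁ = -0.671079 rad; initial bearing θ = 0.173486 rad.
Applying the spherical law of cosines for sides, sin φ₂ = sin φ₁ cos δ + cos φ₁ sin δ cos θ = 0.579802, so φ₂ = 35.437°.
Δλ = atan2( sin θ sin δ cos φ₁ , cos δ − sin φ₁ sin φ₂ ) = atan2(0.130386, 0.624615) = 0.205792 rad = 11.791°.
λ₂ = 59.250° + 11.791° = 71.041°.

longitude 71.041°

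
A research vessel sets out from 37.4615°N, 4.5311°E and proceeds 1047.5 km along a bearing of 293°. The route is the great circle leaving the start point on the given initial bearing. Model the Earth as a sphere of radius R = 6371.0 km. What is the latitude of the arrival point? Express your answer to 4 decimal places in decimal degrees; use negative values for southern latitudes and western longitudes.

latitude 40.6012°

Angular distance δ = d/R = 1047.5 / 6371 = 0.164417 rad.
Start latitude φ₁ = 0.653827 rad; initial bearing θ = 5.113815 rad.
sin φ₂ = sin φ₁ cos δ + cos φ₁ sin δ cos θ = (0.608228)(0.986514) + (0.793762)(0.163677)(0.390731) = 0.650790
φ₂ = asin(0.650790) = 0.708624 rad = 40.6012°.
Then Δλ = atan2(-0.119593, 0.590685) = -0.199764 rad, from sin θ sin δ cos φ₁ over cos δ − sin φ₁ sin φ₂.
λ₂ = λ₁ + Δλ = -6.9145°.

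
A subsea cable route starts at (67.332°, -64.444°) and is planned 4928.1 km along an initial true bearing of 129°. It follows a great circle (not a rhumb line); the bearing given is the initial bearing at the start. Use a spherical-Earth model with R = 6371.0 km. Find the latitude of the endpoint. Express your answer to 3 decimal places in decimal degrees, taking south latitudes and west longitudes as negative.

The arc subtends δ = 4928.1/6371 = 0.773521 rad at the centre.
Start latitude φ₁ = 1.175165 rad; initial bearing θ = 2.251475 rad.
Applying the spherical law of cosines for sides, sin φ₂ = sin φ₁ cos δ + cos φ₁ sin δ cos θ = 0.490740, so φ₂ = 29.389°.
For the longitude increment, Δλ = atan2( sin θ sin δ cos φ₁, cos δ − sin φ₁ sin φ₂ ) = atan2(0.209252, 0.262623) = 38.547°.
λ₂ = λ₁ + Δλ = -25.897°.

latitude 29.389°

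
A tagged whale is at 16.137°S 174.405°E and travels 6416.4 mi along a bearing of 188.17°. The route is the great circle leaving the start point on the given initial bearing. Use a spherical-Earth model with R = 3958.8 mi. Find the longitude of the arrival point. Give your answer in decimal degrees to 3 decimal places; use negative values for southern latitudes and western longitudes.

Central angle δ = d/R = 1.620794 rad.
Converting: φ₁ = -0.281644 rad, θ = 3.284186 rad.
Destination latitude: φ₂ = arcsin( sin φ₁ cos δ + cos φ₁ sin δ cos θ ) = arcsin(-0.935772) = -69.353°.
Then Δλ = atan2(-0.136341, -0.310061) = -2.727318 rad, from sin θ sin δ cos φ₁ over cos δ − sin φ₁ sin φ₂.
Hence λ₂ = 174.405° + -156.264° = 18.141°.

longitude 18.141°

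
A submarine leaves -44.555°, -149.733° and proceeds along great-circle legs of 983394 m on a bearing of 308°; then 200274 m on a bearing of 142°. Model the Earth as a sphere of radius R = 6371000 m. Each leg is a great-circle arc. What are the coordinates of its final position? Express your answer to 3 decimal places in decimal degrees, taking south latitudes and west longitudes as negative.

latitude -40.152°, longitude -157.218°

Apply the spherical direct solution leg by leg, carrying full precision between legs.
Leg 1: from (-44.555°, -149.733°), δ = 983394/6371000 = 0.154355 rad, θ = 308° → φ = -38.741°, λ = -158.669°.
Leg 2: from (-38.741°, -158.669°), δ = 200274/6371000 = 0.031435 rad, θ = 142° → φ = -40.152°, λ = -157.218°.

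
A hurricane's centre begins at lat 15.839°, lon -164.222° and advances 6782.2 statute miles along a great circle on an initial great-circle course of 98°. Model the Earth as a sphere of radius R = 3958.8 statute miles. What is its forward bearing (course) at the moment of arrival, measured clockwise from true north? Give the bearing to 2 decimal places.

final bearing 104.77°

Angular distance δ = d/R = 6782.2 / 3958.8 = 1.713196 rad.
With φ₁ = 15.839° = 0.276443 rad and θ = 98° = 1.710423 rad:
Applying the spherical law of cosines for sides, sin φ₂ = sin φ₁ cos δ + cos φ₁ sin δ cos θ = -0.171268, so φ₂ = -9.862°.
For the longitude increment, Δλ = atan2( sin θ sin δ cos φ₁, cos δ − sin φ₁ sin φ₂ ) = atan2(0.943027, -0.095174) = 95.763°.
λ₂ = -164.222° + 95.763° = -68.459°.
The forward bearing on arrival equals the back-azimuth from the destination plus 180°.
Back-azimuth from P₂ (-9.86°, -68.46°) to P₁ (15.84°, -164.22°), with Δλ' = λ₁ − λ₂ = -95.76°: atan2( sin Δλ' cos φ₁ , cos φ₂ sin φ₁ − sin φ₂ cos φ₁ cos Δλ' ) = 284.77°.
Final bearing = (284.77° + 180°) mod 360° = 104.77°.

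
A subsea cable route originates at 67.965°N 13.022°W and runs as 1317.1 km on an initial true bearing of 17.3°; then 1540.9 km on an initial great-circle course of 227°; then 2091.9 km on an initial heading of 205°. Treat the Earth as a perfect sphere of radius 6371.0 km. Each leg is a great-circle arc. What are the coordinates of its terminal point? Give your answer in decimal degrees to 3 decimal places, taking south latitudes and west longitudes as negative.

latitude 49.182°, longitude -33.443°

Apply the spherical direct solution leg by leg, carrying full precision between legs.
Leg 1: from (67.965°, -13.022°), δ = 1317.1/6371 = 0.206734 rad, θ = 17.3° → φ = 78.737°, λ = 5.190°.
Leg 2: from (78.737°, 5.190°), δ = 1540.9/6371 = 0.241862 rad, θ = 227° → φ = 66.969°, λ = -21.408°.
Leg 3: from (66.969°, -21.408°), δ = 2091.9/6371 = 0.328347 rad, θ = 205° → φ = 49.182°, λ = -33.443°.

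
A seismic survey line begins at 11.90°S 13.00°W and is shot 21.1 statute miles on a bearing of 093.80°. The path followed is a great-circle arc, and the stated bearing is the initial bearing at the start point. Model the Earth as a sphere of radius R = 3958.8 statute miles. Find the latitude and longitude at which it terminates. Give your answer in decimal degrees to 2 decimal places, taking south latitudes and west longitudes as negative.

latitude -11.92°, longitude -12.69°

Angular distance δ = d/R = 21.1 / 3958.8 = 0.005330 rad.
Converting: φ₁ = -0.207694 rad, θ = 1.637119 rad.
Destination latitude: φ₂ = arcsin( sin φ₁ cos δ + cos φ₁ sin δ cos θ ) = arcsin(-0.206547) = -11.92°.
For the longitude increment, Δλ = atan2( sin θ sin δ cos φ₁, cos δ − sin φ₁ sin φ₂ ) = atan2(0.005204, 0.957395) = 0.31°.
Hence λ₂ = -13.00° + 0.31° = -12.69°.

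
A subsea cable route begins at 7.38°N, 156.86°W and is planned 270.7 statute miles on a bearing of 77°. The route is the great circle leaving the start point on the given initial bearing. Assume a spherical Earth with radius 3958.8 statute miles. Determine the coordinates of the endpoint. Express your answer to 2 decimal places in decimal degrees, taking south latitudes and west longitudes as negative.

latitude 8.24°, longitude -153.00°

δ = 270.7/3958.8 = 0.068379 rad (3.9178°).
Start latitude φ₁ = 0.128805 rad; initial bearing θ = 1.343904 rad.
Applying the spherical law of cosines for sides, sin φ₂ = sin φ₁ cos δ + cos φ₁ sin δ cos θ = 0.143392, so φ₂ = 8.24°.
For the longitude increment, Δλ = atan2( sin θ sin δ cos φ₁, cos δ − sin φ₁ sin φ₂ ) = atan2(0.066023, 0.979244) = 3.86°.
Hence λ₂ = -156.86° + 3.86° = -153.00°.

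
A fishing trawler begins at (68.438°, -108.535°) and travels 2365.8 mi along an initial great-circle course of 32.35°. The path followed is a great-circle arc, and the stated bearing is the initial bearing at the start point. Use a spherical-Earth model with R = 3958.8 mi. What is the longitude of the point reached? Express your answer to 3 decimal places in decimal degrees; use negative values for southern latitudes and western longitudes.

The arc subtends δ = 2365.8/3958.8 = 0.597605 rad at the centre.
With φ₁ = 68.438° = 1.194468 rad and θ = 32.35° = 0.564614 rad:
sin φ₂ = sin φ₁ cos δ + cos φ₁ sin δ cos θ = (0.930020)(0.826685) + (0.367508)(0.562664)(0.844795) = 0.943524
φ₂ = asin(0.943524) = 1.233111 rad = 70.652°.
For the longitude increment, Δλ = atan2( sin θ sin δ cos φ₁, cos δ − sin φ₁ sin φ₂ ) = atan2(0.110648, -0.050811) = 114.665°.
λ₂ = -108.535° + 114.665° = 6.130°.

longitude 6.130°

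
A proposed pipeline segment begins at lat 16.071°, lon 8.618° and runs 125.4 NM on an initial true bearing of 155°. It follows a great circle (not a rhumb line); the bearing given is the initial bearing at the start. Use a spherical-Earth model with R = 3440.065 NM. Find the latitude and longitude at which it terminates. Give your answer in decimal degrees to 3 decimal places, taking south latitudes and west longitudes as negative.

latitude 14.176°, longitude 9.528°

δ = 125.4/3440.065 = 0.036453 rad (2.0886°).
Converting: φ₁ = 0.280492 rad, θ = 2.705260 rad.
Destination latitude: φ₂ = arcsin( sin φ₁ cos δ + cos φ₁ sin δ cos θ ) = arcsin(0.244905) = 14.176°.
For the longitude increment, Δλ = atan2( sin θ sin δ cos φ₁, cos δ − sin φ₁ sin φ₂ ) = atan2(0.014800, 0.931539) = 0.910°.
Hence λ₂ = 8.618° + 0.910° = 9.528°.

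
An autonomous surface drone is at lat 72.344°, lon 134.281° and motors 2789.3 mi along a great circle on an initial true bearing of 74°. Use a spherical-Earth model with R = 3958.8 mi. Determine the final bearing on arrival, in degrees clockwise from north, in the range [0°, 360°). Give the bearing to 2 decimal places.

Angular distance δ = d/R = 2789.3 / 3958.8 = 0.704582 rad.
Converting: φ₁ = 1.262641 rad, θ = 1.291544 rad.
sin φ₂ = sin φ₁ cos δ + cos φ₁ sin δ cos θ = (0.952895)(0.761882) + (0.303301)(0.647716)(0.275637) = 0.780143
φ₂ = asin(0.780143) = 0.894895 rad = 51.274°.
For the longitude increment, Δλ = atan2( sin θ sin δ cos φ₁, cos δ − sin φ₁ sin φ₂ ) = atan2(0.188843, 0.018488) = 84.409°.
λ₂ = 134.281° + 84.409° = 218.690°, normalized to (−180°, 180°] → -141.310°.
The forward bearing on arrival equals the back-azimuth from the destination plus 180°.
Back-azimuth from P₂ (51.27°, -141.31°) to P₁ (72.34°, 134.28°), with Δλ' = λ₁ − λ₂ = 275.59°: atan2( sin Δλ' cos φ₁ , cos φ₂ sin φ₁ − sin φ₂ cos φ₁ cos Δλ' ) = 332.22°.
Final bearing = (332.22° + 180°) mod 360° = 152.22°.

final bearing 152.22°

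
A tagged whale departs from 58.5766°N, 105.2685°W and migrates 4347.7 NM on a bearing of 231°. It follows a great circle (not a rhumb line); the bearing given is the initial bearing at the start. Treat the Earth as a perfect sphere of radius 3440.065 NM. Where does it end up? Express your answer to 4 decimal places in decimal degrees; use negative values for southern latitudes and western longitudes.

latitude -3.1485°, longitude -153.1655°

δ = 4347.7/3440.065 = 1.263842 rad (72.4128°).
Start latitude φ₁ = 1.022355 rad; initial bearing θ = 4.031711 rad.
Destination latitude: φ₂ = arcsin( sin φ₁ cos δ + cos φ₁ sin δ cos θ ) = arcsin(-0.054924) = -3.1485°.
Δλ = atan2( sin θ sin δ cos φ₁ , cos δ − sin φ₁ sin φ₂ ) = atan2(-0.386233, 0.349025) = -0.835960 rad = -47.8970°.
Hence λ₂ = -105.2685° + -47.8970° = -153.1655°.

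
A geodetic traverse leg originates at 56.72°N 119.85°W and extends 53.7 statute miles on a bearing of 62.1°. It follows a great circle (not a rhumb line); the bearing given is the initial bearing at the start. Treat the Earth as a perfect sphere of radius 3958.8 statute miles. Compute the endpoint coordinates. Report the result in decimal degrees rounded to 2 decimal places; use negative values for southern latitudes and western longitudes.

Angular distance δ = d/R = 53.7 / 3958.8 = 0.013565 rad.
With φ₁ = 56.72° = 0.989951 rad and θ = 62.1° = 1.083849 rad:
Applying the spherical law of cosines for sides, sin φ₂ = sin φ₁ cos δ + cos φ₁ sin δ cos θ = 0.839405, so φ₂ = 57.08°.
For the longitude increment, Δλ = atan2( sin θ sin δ cos φ₁, cos δ − sin φ₁ sin φ₂ ) = atan2(0.006578, 0.298166) = 1.26°.
Hence λ₂ = -119.85° + 1.26° = -118.59°.

latitude 57.08°, longitude -118.59°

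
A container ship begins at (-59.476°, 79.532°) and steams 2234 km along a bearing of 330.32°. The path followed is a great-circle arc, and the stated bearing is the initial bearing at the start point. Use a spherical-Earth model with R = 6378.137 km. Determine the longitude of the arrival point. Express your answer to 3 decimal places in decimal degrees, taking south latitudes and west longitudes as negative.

longitude 66.496°

Central angle δ = d/R = 0.350259 rad.
Converting: φ₁ = -1.038052 rad, θ = 5.765172 rad.
sin φ₂ = sin φ₁ cos δ + cos φ₁ sin δ cos θ = (-0.861416)(0.939284) + (0.507899)(0.343141)(0.868804) = -0.657698
φ₂ = asin(-0.657698) = -0.717759 rad = -41.125°.
For the longitude increment, Δλ = atan2( sin θ sin δ cos φ₁, cos δ − sin φ₁ sin φ₂ ) = atan2(-0.086296, 0.372732) = -13.036°.
λ₂ = λ₁ + Δλ = 66.496°.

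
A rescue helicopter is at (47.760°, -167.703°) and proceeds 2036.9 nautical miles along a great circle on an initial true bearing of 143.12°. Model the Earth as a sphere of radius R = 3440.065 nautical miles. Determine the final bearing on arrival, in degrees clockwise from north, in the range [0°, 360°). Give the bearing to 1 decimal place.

final bearing 154.9°

δ = 2036.9/3440.065 = 0.592111 rad (33.9255°).
Converting: φ₁ = 0.833569 rad, θ = 2.497915 rad.
Applying the spherical law of cosines for sides, sin φ₂ = sin φ₁ cos δ + cos φ₁ sin δ cos θ = 0.314196, so φ₂ = 18.312°.
Δλ = atan2( sin θ sin δ cos φ₁ , cos δ − sin φ₁ sin φ₂ ) = atan2(0.225164, 0.597154) = 0.360577 rad = 20.660°.
λ₂ = -167.703° + 20.660° = -147.043°.
The forward bearing on arrival equals the back-azimuth from the destination plus 180°.
Back-azimuth from P₂ (18.3°, -147.0°) to P₁ (47.8°, -167.7°), with Δλ' = λ₁ − λ₂ = -20.7°: atan2( sin Δλ' cos φ₁ , cos φ₂ sin φ₁ − sin φ₂ cos φ₁ cos Δλ' ) = 334.9°.
Final bearing = (334.9° + 180°) mod 360° = 154.9°.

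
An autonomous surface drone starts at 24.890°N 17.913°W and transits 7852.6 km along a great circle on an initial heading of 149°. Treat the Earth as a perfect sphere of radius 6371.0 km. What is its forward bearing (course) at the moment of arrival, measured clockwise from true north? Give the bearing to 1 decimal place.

δ = 7852.6/6371 = 1.232554 rad (70.6201°).
Start latitude φ₁ = 0.434412 rad; initial bearing θ = 2.600541 rad.
Destination latitude: φ₂ = arcsin( sin φ₁ cos δ + cos φ₁ sin δ cos θ ) = arcsin(-0.593835) = -36.430°.
Then Δλ = atan2(0.440728, 0.581762) = 0.648332 rad, from sin θ sin δ cos φ₁ over cos δ − sin φ₁ sin φ₂.
Hence λ₂ = -17.913° + 37.147° = 19.234°.
The forward bearing on arrival equals the back-azimuth from the destination plus 180°.
Back-azimuth from P₂ (-36.4°, 19.2°) to P₁ (24.9°, -17.9°), with Δλ' = λ₁ − λ₂ = -37.1°: atan2( sin Δλ' cos φ₁ , cos φ₂ sin φ₁ − sin φ₂ cos φ₁ cos Δλ' ) = 324.5°.
Final bearing = (324.5° + 180°) mod 360° = 144.5°.

final bearing 144.5°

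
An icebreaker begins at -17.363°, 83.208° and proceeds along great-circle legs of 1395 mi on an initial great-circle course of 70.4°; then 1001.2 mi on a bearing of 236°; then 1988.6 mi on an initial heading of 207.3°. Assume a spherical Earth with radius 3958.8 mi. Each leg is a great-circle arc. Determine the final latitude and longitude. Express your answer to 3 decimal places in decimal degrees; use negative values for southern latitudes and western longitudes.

Apply the spherical direct solution leg by leg, carrying full precision between legs.
Leg 1: from (-17.363°, 83.208°), δ = 1395/3958.8 = 0.352380 rad, θ = 70.4° → φ = -9.764°, λ = 102.471°.
Leg 2: from (-9.764°, 102.471°), δ = 1001.2/3958.8 = 0.252905 rad, θ = 236° → φ = -17.583°, λ = 89.903°.
Leg 3: from (-17.583°, 89.903°), δ = 1988.6/3958.8 = 0.502324 rad, θ = 207.3° → φ = -42.269°, λ = 72.541°.

latitude -42.269°, longitude 72.541°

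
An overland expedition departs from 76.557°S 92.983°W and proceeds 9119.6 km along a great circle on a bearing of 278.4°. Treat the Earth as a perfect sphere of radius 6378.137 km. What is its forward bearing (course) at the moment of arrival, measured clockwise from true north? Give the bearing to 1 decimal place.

final bearing 346.6°

Central angle δ = d/R = 1.429822 rad.
Converting: φ₁ = -1.336172 rad, θ = 4.858997 rad.
Destination latitude: φ₂ = arcsin( sin φ₁ cos δ + cos φ₁ sin δ cos θ ) = arcsin(-0.103034) = -5.914°.
For the longitude increment, Δλ = atan2( sin θ sin δ cos φ₁, cos δ − sin φ₁ sin φ₂ ) = atan2(-0.227702, 0.040297) = -79.964°.
λ₂ = -92.983° + -79.964° = -172.947°.
The forward bearing on arrival equals the back-azimuth from the destination plus 180°.
Back-azimuth from P₂ (-5.9°, -172.9°) to P₁ (-76.6°, -93.0°), with Δλ' = λ₁ − λ₂ = 80.0°: atan2( sin Δλ' cos φ₁ , cos φ₂ sin φ₁ − sin φ₂ cos φ₁ cos Δλ' ) = 166.6°.
Final bearing = (166.6° + 180°) mod 360° = 346.6°.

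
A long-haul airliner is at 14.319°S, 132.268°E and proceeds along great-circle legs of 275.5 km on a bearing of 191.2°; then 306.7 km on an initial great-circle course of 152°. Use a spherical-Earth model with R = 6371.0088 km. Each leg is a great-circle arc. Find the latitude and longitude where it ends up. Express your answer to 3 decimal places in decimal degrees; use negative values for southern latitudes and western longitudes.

Apply the spherical direct solution leg by leg, carrying full precision between legs.
Leg 1: from (-14.319°, 132.268°), δ = 275.5/6371.0088 = 0.043243 rad, θ = 191.2° → φ = -16.749°, λ = 131.766°.
Leg 2: from (-16.749°, 131.766°), δ = 306.7/6371.0088 = 0.048140 rad, θ = 152° → φ = -19.180°, λ = 133.136°.

latitude -19.180°, longitude 133.136°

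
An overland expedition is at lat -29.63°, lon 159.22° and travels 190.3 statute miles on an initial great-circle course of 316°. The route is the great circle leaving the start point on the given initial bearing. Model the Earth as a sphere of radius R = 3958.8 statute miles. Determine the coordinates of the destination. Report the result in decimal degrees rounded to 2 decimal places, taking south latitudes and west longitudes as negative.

The arc subtends δ = 190.3/3958.8 = 0.048070 rad at the centre.
Converting: φ₁ = -0.517141 rad, θ = 5.515240 rad.
Destination latitude: φ₂ = arcsin( sin φ₁ cos δ + cos φ₁ sin δ cos θ ) = arcsin(-0.463780) = -27.63°.
For the longitude increment, Δλ = atan2( sin θ sin δ cos φ₁, cos δ − sin φ₁ sin φ₂ ) = atan2(-0.029015, 0.769553) = -2.16°.
λ₂ = λ₁ + Δλ = 157.06°.

latitude -27.63°, longitude 157.06°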